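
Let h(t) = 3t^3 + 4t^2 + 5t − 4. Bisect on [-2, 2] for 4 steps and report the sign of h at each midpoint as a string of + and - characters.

t = 0 gives h = -4, negative; keep [0, 2]
t = 1 gives h = 8, positive; keep [0, 1]
t = 0.5 gives h = -0.125, negative; keep [0.5, 1]
t = 0.75 gives h = 3.2656, positive; keep [0.5, 0.75]

-+-+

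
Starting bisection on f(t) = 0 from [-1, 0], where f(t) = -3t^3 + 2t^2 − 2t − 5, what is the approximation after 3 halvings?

m = -0.5, f(m) = -3.125 (−); new bracket [-1, -0.5]
m = -0.75, f(m) = -1.109375 (−); new bracket [-1, -0.75]
m = -0.875, f(m) = 0.291016 (+); new bracket [-0.875, -0.75]

-0.875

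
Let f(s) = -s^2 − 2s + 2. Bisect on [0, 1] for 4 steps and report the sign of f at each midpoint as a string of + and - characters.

f(0.5) = 0.75 > 0, so the root lies in [0.5, 1]
f(0.75) = -0.0625 < 0, so the root lies in [0.5, 0.75]
f(0.625) = 0.359375 > 0, so the root lies in [0.625, 0.75]
f(0.6875) = 0.1523 > 0, so the root lies in [0.6875, 0.75]

+-++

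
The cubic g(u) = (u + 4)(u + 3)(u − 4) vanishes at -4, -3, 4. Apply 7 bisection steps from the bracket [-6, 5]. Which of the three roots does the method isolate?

u = -0.5 gives g = -39.375, negative; keep [-0.5, 5]
u = 2.25 gives g = -57.421875, negative; keep [2.25, 5]
u = 3.625 gives g = -18.943359, negative; keep [3.625, 5]
u = 4.3125 gives g = 18.9954, positive; keep [3.625, 4.3125]
u = 3.96875 gives g = -1.7354, negative; keep [3.96875, 4.3125]
u = 4.140625 gives g = 8.1744, positive; keep [3.96875, 4.140625]
u = 4.0546875 gives g = 3.1075, positive; keep [3.96875, 4.0546875]

4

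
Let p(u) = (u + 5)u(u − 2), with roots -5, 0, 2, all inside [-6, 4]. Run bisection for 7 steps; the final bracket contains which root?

-5

p(-1) = 12 > 0, so the root lies in [-6, -1]
p(-3.5) = 28.875 > 0, so the root lies in [-6, -3.5]
p(-4.75) = 8.015625 > 0, so the root lies in [-6, -4.75]
p(-5.375) = -14.8652 < 0, so the root lies in [-5.375, -4.75]
p(-5.0625) = -2.2346 < 0, so the root lies in [-5.0625, -4.75]
p(-4.90625) = 3.1766 > 0, so the root lies in [-5.0625, -4.90625]
p(-4.984375) = 0.5439 > 0, so the root lies in [-5.0625, -4.984375]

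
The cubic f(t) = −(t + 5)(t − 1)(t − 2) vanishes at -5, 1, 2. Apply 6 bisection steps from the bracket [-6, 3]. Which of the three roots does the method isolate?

m = -1.5, f(m) = -30.625 (−); new bracket [-6, -1.5]
m = -3.75, f(m) = -34.140625 (−); new bracket [-6, -3.75]
m = -4.875, f(m) = -5.048828 (−); new bracket [-6, -4.875]
m = -5.4375, f(m) = 20.947 (+); new bracket [-5.4375, -4.875]
m = -5.15625, f(m) = 6.8837 (+); new bracket [-5.15625, -4.875]
m = -5.015625, f(m) = 0.6594 (+); new bracket [-5.015625, -4.875]

-5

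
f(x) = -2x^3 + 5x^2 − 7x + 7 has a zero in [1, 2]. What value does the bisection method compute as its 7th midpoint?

1.6640625

x = 1.5 gives f = 1, positive; keep [1.5, 2]
x = 1.75 gives f = -0.65625, negative; keep [1.5, 1.75]
x = 1.625 gives f = 0.246094, positive; keep [1.625, 1.75]
x = 1.6875 gives f = -0.1851, negative; keep [1.625, 1.6875]
x = 1.65625 gives f = 0.0353, positive; keep [1.65625, 1.6875]
x = 1.671875 gives f = -0.0736, negative; keep [1.65625, 1.671875]
x = 1.6640625 gives f = -0.0188, negative; keep [1.65625, 1.6640625]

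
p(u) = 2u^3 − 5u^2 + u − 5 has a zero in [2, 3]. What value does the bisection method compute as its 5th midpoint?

midpoint 2.5: p = -2.5 < 0 → [2.5, 3]
midpoint 2.75: p = 1.53125 > 0 → [2.5, 2.75]
midpoint 2.625: p = -0.652344 < 0 → [2.625, 2.75]
midpoint 2.6875: p = 0.396 > 0 → [2.625, 2.6875]
midpoint 2.65625: p = -0.1389 < 0 → [2.65625, 2.6875]

2.65625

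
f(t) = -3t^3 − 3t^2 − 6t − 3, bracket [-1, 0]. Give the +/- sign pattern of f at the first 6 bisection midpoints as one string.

-++-++

f(-0.5) = -0.375 < 0, so the root lies in [-1, -0.5]
f(-0.75) = 1.078125 > 0, so the root lies in [-0.75, -0.5]
f(-0.625) = 0.310547 > 0, so the root lies in [-0.625, -0.5]
f(-0.5625) = -0.0403 < 0, so the root lies in [-0.625, -0.5625]
f(-0.59375) = 0.1328 > 0, so the root lies in [-0.59375, -0.5625]
f(-0.578125) = 0.0457 > 0, so the root lies in [-0.578125, -0.5625]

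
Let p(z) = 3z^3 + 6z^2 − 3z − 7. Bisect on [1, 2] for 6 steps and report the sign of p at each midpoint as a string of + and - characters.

++++--

midpoint 1.5: p = 12.125 > 0 → [1, 1.5]
midpoint 1.25: p = 4.484375 > 0 → [1, 1.25]
midpoint 1.125: p = 1.490234 > 0 → [1, 1.125]
midpoint 1.0625: p = 0.1843 > 0 → [1, 1.0625]
midpoint 1.03125: p = -0.4228 < 0 → [1.03125, 1.0625]
midpoint 1.046875: p = -0.123 < 0 → [1.046875, 1.0625]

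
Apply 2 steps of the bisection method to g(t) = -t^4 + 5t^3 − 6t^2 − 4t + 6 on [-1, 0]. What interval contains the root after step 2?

[-1, -0.75]

midpoint -0.5: g = 5.8125 > 0 → [-1, -0.5]
midpoint -0.75: g = 3.199219 > 0 → [-1, -0.75]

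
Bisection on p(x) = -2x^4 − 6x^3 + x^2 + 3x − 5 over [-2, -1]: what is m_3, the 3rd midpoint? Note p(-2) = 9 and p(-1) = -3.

-1.375

p(-1.5) = 2.875 > 0, so the root lies in [-1.5, -1]
p(-1.25) = -0.351562 < 0, so the root lies in [-1.5, -1.25]
p(-1.375) = 1.214355 > 0, so the root lies in [-1.375, -1.25]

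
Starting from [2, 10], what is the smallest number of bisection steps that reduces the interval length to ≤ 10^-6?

23

Width after n steps is 8/2^n. Need 2^n ≥ 8/10^-6 = 8000000.
2^22 = 4194304 < 8000000 ≤ 2^23 = 8388608, so n = 23.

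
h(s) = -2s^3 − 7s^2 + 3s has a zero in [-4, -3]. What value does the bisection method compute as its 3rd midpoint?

-3.875

s = -3.5 gives h = -10.5, negative; keep [-4, -3.5]
s = -3.75 gives h = -4.21875, negative; keep [-4, -3.75]
s = -3.875 gives h = -0.363281, negative; keep [-4, -3.875]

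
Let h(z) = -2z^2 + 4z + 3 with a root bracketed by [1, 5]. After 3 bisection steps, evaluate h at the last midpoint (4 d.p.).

z = 3 gives h = -3, negative; keep [1, 3]
z = 2 gives h = 3, positive; keep [2, 3]
z = 2.5 gives h = 0.5, positive; keep [2.5, 3]

0.5000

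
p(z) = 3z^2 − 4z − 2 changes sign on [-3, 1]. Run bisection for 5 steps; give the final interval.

[-0.5, -0.375]

midpoint -1: p = 5 > 0 → [-1, 1]
midpoint 0: p = -2 < 0 → [-1, 0]
midpoint -0.5: p = 0.75 > 0 → [-0.5, 0]
midpoint -0.25: p = -0.8125 < 0 → [-0.5, -0.25]
midpoint -0.375: p = -0.0781 < 0 → [-0.5, -0.375]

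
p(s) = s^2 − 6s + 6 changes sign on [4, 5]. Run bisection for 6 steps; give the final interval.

[4.71875, 4.734375]

p(4.5) = -0.75 < 0, so the root lies in [4.5, 5]
p(4.75) = 0.0625 > 0, so the root lies in [4.5, 4.75]
p(4.625) = -0.359375 < 0, so the root lies in [4.625, 4.75]
p(4.6875) = -0.1523 < 0, so the root lies in [4.6875, 4.75]
p(4.71875) = -0.0459 < 0, so the root lies in [4.71875, 4.75]
p(4.734375) = 0.0081 > 0, so the root lies in [4.71875, 4.734375]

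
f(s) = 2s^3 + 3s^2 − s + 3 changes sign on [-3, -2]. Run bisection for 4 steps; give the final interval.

midpoint -2.5: f = -7 < 0 → [-2.5, -2]
midpoint -2.25: f = -2.34375 < 0 → [-2.25, -2]
midpoint -2.125: f = -0.519531 < 0 → [-2.125, -2]
midpoint -2.0625: f = 0.2769 > 0 → [-2.125, -2.0625]

[-2.125, -2.0625]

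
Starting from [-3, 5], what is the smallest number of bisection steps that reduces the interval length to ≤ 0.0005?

Width after n steps is 8/2^n. Need 2^n ≥ 8/0.0005 = 16000.
2^13 = 8192 < 16000 ≤ 2^14 = 16384, so n = 14.

14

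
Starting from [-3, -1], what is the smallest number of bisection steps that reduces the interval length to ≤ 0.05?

Width after n steps is 2/2^n. Need 2^n ≥ 2/0.05 = 40.
2^5 = 32 < 40 ≤ 2^6 = 64, so n = 6.

6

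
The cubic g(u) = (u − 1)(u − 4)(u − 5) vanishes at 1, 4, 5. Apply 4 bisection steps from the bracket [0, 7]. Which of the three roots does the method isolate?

g(3.5) = 1.875 > 0, so the root lies in [0, 3.5]
g(1.75) = 5.484375 > 0, so the root lies in [0, 1.75]
g(0.875) = -1.611328 < 0, so the root lies in [0.875, 1.75]
g(1.3125) = 3.0969 > 0, so the root lies in [0.875, 1.3125]

1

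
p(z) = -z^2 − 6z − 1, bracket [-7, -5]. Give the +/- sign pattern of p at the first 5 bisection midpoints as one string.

z = -6 gives p = -1, negative; keep [-6, -5]
z = -5.5 gives p = 1.75, positive; keep [-6, -5.5]
z = -5.75 gives p = 0.4375, positive; keep [-6, -5.75]
z = -5.875 gives p = -0.2656, negative; keep [-5.875, -5.75]
z = -5.8125 gives p = 0.0898, positive; keep [-5.875, -5.8125]

-++-+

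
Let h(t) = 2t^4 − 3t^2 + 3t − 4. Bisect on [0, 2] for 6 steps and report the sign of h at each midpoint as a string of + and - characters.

-+-+++

midpoint 1: h = -2 < 0 → [1, 2]
midpoint 1.5: h = 3.875 > 0 → [1, 1.5]
midpoint 1.25: h = -0.054688 < 0 → [1.25, 1.5]
midpoint 1.375: h = 1.6021 > 0 → [1.25, 1.375]
midpoint 1.3125: h = 0.7046 > 0 → [1.25, 1.3125]
midpoint 1.28125: h = 0.3087 > 0 → [1.25, 1.28125]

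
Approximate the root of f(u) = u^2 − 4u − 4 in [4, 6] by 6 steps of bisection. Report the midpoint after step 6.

f(5) = 1 > 0, so the root lies in [4, 5]
f(4.5) = -1.75 < 0, so the root lies in [4.5, 5]
f(4.75) = -0.4375 < 0, so the root lies in [4.75, 5]
f(4.875) = 0.2656 > 0, so the root lies in [4.75, 4.875]
f(4.8125) = -0.0898 < 0, so the root lies in [4.8125, 4.875]
f(4.84375) = 0.0869 > 0, so the root lies in [4.8125, 4.84375]

4.84375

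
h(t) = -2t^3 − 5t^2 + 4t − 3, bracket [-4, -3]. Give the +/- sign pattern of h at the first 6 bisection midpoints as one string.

m = -3.5, h(m) = 7.5 (+); new bracket [-3.5, -3]
m = -3.25, h(m) = -0.15625 (−); new bracket [-3.5, -3.25]
m = -3.375, h(m) = 3.433594 (+); new bracket [-3.375, -3.25]
m = -3.3125, h(m) = 1.5806 (+); new bracket [-3.3125, -3.25]
m = -3.28125, h(m) = 0.6978 (+); new bracket [-3.28125, -3.25]
m = -3.265625, h(m) = 0.2672 (+); new bracket [-3.265625, -3.25]

+-++++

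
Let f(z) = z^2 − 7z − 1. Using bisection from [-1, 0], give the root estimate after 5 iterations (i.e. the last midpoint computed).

-0.15625

z = -0.5 gives f = 2.75, positive; keep [-0.5, 0]
z = -0.25 gives f = 0.8125, positive; keep [-0.25, 0]
z = -0.125 gives f = -0.109375, negative; keep [-0.25, -0.125]
z = -0.1875 gives f = 0.3477, positive; keep [-0.1875, -0.125]
z = -0.15625 gives f = 0.1182, positive; keep [-0.15625, -0.125]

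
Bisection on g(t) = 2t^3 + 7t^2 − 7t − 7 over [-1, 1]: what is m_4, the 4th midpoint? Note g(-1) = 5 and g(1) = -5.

-0.625

t = 0 gives g = -7, negative; keep [-1, 0]
t = -0.5 gives g = -2, negative; keep [-1, -0.5]
t = -0.75 gives g = 1.34375, positive; keep [-0.75, -0.5]
t = -0.625 gives g = -0.3789, negative; keep [-0.75, -0.625]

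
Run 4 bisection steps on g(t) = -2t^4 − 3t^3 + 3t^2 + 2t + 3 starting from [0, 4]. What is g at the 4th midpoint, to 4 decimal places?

t = 2 gives g = -37, negative; keep [0, 2]
t = 1 gives g = 3, positive; keep [1, 2]
t = 1.5 gives g = -7.5, negative; keep [1, 1.5]
t = 1.25 gives g = -0.5547, negative; keep [1, 1.25]

-0.5547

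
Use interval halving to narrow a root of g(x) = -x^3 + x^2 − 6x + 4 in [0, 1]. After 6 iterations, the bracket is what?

midpoint 0.5: g = 1.125 > 0 → [0.5, 1]
midpoint 0.75: g = -0.359375 < 0 → [0.5, 0.75]
midpoint 0.625: g = 0.396484 > 0 → [0.625, 0.75]
midpoint 0.6875: g = 0.0227 > 0 → [0.6875, 0.75]
midpoint 0.71875: g = -0.1672 < 0 → [0.6875, 0.71875]
midpoint 0.703125: g = -0.072 < 0 → [0.6875, 0.703125]

[0.6875, 0.703125]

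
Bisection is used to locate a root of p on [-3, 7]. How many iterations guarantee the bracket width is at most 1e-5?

Width after n steps is 10/2^n. Need 2^n ≥ 10/1e-5 = 1000000.
2^19 = 524288 < 1000000 ≤ 2^20 = 1048576, so n = 20.

20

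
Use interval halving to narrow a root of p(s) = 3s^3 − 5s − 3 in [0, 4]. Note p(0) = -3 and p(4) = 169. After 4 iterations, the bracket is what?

[1.5, 1.75]

m = 2, p(m) = 11 (+); new bracket [0, 2]
m = 1, p(m) = -5 (−); new bracket [1, 2]
m = 1.5, p(m) = -0.375 (−); new bracket [1.5, 2]
m = 1.75, p(m) = 4.3281 (+); new bracket [1.5, 1.75]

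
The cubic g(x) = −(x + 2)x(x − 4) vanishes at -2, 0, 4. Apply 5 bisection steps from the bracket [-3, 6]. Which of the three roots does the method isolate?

4

x = 1.5 gives g = 13.125, positive; keep [1.5, 6]
x = 3.75 gives g = 5.390625, positive; keep [3.75, 6]
x = 4.875 gives g = -29.326172, negative; keep [3.75, 4.875]
x = 4.3125 gives g = -8.5071, negative; keep [3.75, 4.3125]
x = 4.03125 gives g = -0.7598, negative; keep [3.75, 4.03125]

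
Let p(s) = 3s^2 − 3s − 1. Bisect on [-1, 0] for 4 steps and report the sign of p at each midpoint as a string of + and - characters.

midpoint -0.5: p = 1.25 > 0 → [-0.5, 0]
midpoint -0.25: p = -0.0625 < 0 → [-0.5, -0.25]
midpoint -0.375: p = 0.546875 > 0 → [-0.375, -0.25]
midpoint -0.3125: p = 0.2305 > 0 → [-0.3125, -0.25]

+-++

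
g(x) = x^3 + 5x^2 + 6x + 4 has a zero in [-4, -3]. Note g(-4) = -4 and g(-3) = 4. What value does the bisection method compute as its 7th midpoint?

m = -3.5, g(m) = 1.375 (+); new bracket [-4, -3.5]
m = -3.75, g(m) = -0.921875 (−); new bracket [-3.75, -3.5]
m = -3.625, g(m) = 0.318359 (+); new bracket [-3.75, -3.625]
m = -3.6875, g(m) = -0.2781 (−); new bracket [-3.6875, -3.625]
m = -3.65625, g(m) = 0.026 (+); new bracket [-3.6875, -3.65625]
m = -3.671875, g(m) = -0.1246 (−); new bracket [-3.671875, -3.65625]
m = -3.6640625, g(m) = -0.0489 (−); new bracket [-3.6640625, -3.65625]

-3.6640625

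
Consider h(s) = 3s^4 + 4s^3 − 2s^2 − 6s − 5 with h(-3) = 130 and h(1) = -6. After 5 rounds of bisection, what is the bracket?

[-1.5, -1.375]

h(-1) = -2 < 0, so the root lies in [-3, -1]
h(-2) = 15 > 0, so the root lies in [-2, -1]
h(-1.5) = 1.1875 > 0, so the root lies in [-1.5, -1]
h(-1.25) = -1.1133 < 0, so the root lies in [-1.5, -1.25]
h(-1.375) = -0.2063 < 0, so the root lies in [-1.5, -1.375]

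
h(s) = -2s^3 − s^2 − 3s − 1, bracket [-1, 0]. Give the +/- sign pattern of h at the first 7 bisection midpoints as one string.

h(-0.5) = 0.5 > 0, so the root lies in [-0.5, 0]
h(-0.25) = -0.28125 < 0, so the root lies in [-0.5, -0.25]
h(-0.375) = 0.089844 > 0, so the root lies in [-0.375, -0.25]
h(-0.3125) = -0.0991 < 0, so the root lies in [-0.375, -0.3125]
h(-0.34375) = -0.0057 < 0, so the root lies in [-0.375, -0.34375]
h(-0.359375) = 0.0418 > 0, so the root lies in [-0.359375, -0.34375]
h(-0.3515625) = 0.018 > 0, so the root lies in [-0.3515625, -0.34375]

+-+--++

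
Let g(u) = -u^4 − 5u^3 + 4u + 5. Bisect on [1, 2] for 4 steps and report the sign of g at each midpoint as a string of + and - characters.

u = 1.5 gives g = -10.9375, negative; keep [1, 1.5]
u = 1.25 gives g = -2.207031, negative; keep [1, 1.25]
u = 1.125 gives g = 0.779053, positive; keep [1.125, 1.25]
u = 1.1875 gives g = -0.6113, negative; keep [1.125, 1.1875]

--+-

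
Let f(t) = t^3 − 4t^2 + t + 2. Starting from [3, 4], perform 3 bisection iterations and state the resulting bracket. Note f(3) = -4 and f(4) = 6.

[3.5, 3.625]

midpoint 3.5: f = -0.625 < 0 → [3.5, 4]
midpoint 3.75: f = 2.234375 > 0 → [3.5, 3.75]
midpoint 3.625: f = 0.697266 > 0 → [3.5, 3.625]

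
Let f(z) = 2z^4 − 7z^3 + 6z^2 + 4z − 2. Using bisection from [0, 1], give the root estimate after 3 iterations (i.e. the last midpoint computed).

0.375

midpoint 0.5: f = 0.75 > 0 → [0, 0.5]
midpoint 0.25: f = -0.726562 < 0 → [0.25, 0.5]
midpoint 0.375: f = 0.01416 > 0 → [0.25, 0.375]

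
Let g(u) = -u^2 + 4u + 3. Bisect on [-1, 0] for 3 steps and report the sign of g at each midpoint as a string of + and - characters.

+-+

g(-0.5) = 0.75 > 0, so the root lies in [-1, -0.5]
g(-0.75) = -0.5625 < 0, so the root lies in [-0.75, -0.5]
g(-0.625) = 0.109375 > 0, so the root lies in [-0.75, -0.625]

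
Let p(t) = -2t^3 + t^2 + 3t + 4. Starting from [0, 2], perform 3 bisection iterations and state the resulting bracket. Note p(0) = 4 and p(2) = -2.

midpoint 1: p = 6 > 0 → [1, 2]
midpoint 1.5: p = 4 > 0 → [1.5, 2]
midpoint 1.75: p = 1.59375 > 0 → [1.75, 2]

[1.75, 2]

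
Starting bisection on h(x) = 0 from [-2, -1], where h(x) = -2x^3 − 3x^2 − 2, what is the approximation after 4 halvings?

-1.8125

midpoint -1.5: h = -2 < 0 → [-2, -1.5]
midpoint -1.75: h = -0.46875 < 0 → [-2, -1.75]
midpoint -1.875: h = 0.636719 > 0 → [-1.875, -1.75]
midpoint -1.8125: h = 0.0532 > 0 → [-1.8125, -1.75]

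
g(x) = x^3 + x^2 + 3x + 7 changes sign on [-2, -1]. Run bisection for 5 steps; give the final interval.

midpoint -1.5: g = 1.375 > 0 → [-2, -1.5]
midpoint -1.75: g = -0.546875 < 0 → [-1.75, -1.5]
midpoint -1.625: g = 0.474609 > 0 → [-1.75, -1.625]
midpoint -1.6875: g = -0.0203 < 0 → [-1.6875, -1.625]
midpoint -1.65625: g = 0.231 > 0 → [-1.6875, -1.65625]

[-1.6875, -1.65625]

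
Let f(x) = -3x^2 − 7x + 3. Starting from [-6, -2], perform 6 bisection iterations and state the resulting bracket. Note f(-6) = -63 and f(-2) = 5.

[-2.75, -2.6875]

midpoint -4: f = -17 < 0 → [-4, -2]
midpoint -3: f = -3 < 0 → [-3, -2]
midpoint -2.5: f = 1.75 > 0 → [-3, -2.5]
midpoint -2.75: f = -0.4375 < 0 → [-2.75, -2.5]
midpoint -2.625: f = 0.7031 > 0 → [-2.75, -2.625]
midpoint -2.6875: f = 0.1445 > 0 → [-2.75, -2.6875]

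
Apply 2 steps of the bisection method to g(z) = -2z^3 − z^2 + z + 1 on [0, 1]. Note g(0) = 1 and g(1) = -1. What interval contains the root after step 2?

midpoint 0.5: g = 1 > 0 → [0.5, 1]
midpoint 0.75: g = 0.34375 > 0 → [0.75, 1]

[0.75, 1]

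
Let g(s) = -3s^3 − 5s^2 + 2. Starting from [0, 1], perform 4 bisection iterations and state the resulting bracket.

g(0.5) = 0.375 > 0, so the root lies in [0.5, 1]
g(0.75) = -2.078125 < 0, so the root lies in [0.5, 0.75]
g(0.625) = -0.685547 < 0, so the root lies in [0.5, 0.625]
g(0.5625) = -0.116 < 0, so the root lies in [0.5, 0.5625]

[0.5, 0.5625]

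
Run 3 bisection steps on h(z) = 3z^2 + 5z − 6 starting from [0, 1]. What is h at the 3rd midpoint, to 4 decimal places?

m = 0.5, h(m) = -2.75 (−); new bracket [0.5, 1]
m = 0.75, h(m) = -0.5625 (−); new bracket [0.75, 1]
m = 0.875, h(m) = 0.671875 (+); new bracket [0.75, 0.875]

0.6719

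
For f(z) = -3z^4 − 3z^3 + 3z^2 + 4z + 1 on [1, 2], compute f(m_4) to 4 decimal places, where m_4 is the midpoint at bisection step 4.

-1.0088

midpoint 1.5: f = -11.5625 < 0 → [1, 1.5]
midpoint 1.25: f = -2.496094 < 0 → [1, 1.25]
midpoint 1.125: f = 0.219971 > 0 → [1.125, 1.25]
midpoint 1.1875: f = -1.0088 < 0 → [1.125, 1.1875]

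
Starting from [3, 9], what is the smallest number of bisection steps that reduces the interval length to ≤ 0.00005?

17

Width after n steps is 6/2^n. Need 2^n ≥ 6/0.00005 = 120000.
2^16 = 65536 < 120000 ≤ 2^17 = 131072, so n = 17.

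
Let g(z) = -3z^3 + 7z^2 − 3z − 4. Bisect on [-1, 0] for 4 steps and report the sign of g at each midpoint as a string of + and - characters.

-+++

g(-0.5) = -0.375 < 0, so the root lies in [-1, -0.5]
g(-0.75) = 3.453125 > 0, so the root lies in [-0.75, -0.5]
g(-0.625) = 1.341797 > 0, so the root lies in [-0.625, -0.5]
g(-0.5625) = 0.4363 > 0, so the root lies in [-0.5625, -0.5]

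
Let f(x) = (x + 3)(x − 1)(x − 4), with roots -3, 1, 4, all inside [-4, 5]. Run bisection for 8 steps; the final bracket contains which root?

m = 0.5, f(m) = 6.125 (+); new bracket [-4, 0.5]
m = -1.75, f(m) = 19.765625 (+); new bracket [-4, -1.75]
m = -2.875, f(m) = 3.330078 (+); new bracket [-4, -2.875]
m = -3.4375, f(m) = -14.4392 (−); new bracket [-3.4375, -2.875]
m = -3.15625, f(m) = -4.6474 (−); new bracket [-3.15625, -2.875]
m = -3.015625, f(m) = -0.4402 (−); new bracket [-3.015625, -2.875]
m = -2.9453125, f(m) = 1.4985 (+); new bracket [-3.015625, -2.9453125]
m = -2.98046875, f(m) = 0.5427 (+); new bracket [-3.015625, -2.98046875]

-3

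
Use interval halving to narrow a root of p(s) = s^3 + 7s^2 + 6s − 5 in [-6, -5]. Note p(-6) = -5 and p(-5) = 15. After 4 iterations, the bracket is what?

midpoint -5.5: p = 7.375 > 0 → [-6, -5.5]
midpoint -5.75: p = 1.828125 > 0 → [-6, -5.75]
midpoint -5.875: p = -1.419922 < 0 → [-5.875, -5.75]
midpoint -5.8125: p = 0.2449 > 0 → [-5.875, -5.8125]

[-5.875, -5.8125]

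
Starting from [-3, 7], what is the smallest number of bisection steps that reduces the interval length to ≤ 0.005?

Width after n steps is 10/2^n. Need 2^n ≥ 10/0.005 = 2000.
2^10 = 1024 < 2000 ≤ 2^11 = 2048, so n = 11.

11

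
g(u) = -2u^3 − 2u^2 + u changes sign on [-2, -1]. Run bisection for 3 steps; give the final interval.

m = -1.5, g(m) = 0.75 (+); new bracket [-1.5, -1]
m = -1.25, g(m) = -0.46875 (−); new bracket [-1.5, -1.25]
m = -1.375, g(m) = 0.042969 (+); new bracket [-1.375, -1.25]

[-1.375, -1.25]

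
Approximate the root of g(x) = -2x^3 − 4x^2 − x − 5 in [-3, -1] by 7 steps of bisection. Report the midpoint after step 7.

m = -2, g(m) = -3 (−); new bracket [-3, -2]
m = -2.5, g(m) = 3.75 (+); new bracket [-2.5, -2]
m = -2.25, g(m) = -0.21875 (−); new bracket [-2.5, -2.25]
m = -2.375, g(m) = 1.6055 (+); new bracket [-2.375, -2.25]
m = -2.3125, g(m) = 0.6548 (+); new bracket [-2.3125, -2.25]
m = -2.28125, g(m) = 0.2086 (+); new bracket [-2.28125, -2.25]
m = -2.265625, g(m) = -0.0074 (−); new bracket [-2.28125, -2.265625]

-2.265625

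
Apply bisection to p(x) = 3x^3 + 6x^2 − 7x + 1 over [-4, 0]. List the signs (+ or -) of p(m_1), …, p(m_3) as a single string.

x = -2 gives p = 15, positive; keep [-4, -2]
x = -3 gives p = -5, negative; keep [-3, -2]
x = -2.5 gives p = 9.125, positive; keep [-3, -2.5]

+-+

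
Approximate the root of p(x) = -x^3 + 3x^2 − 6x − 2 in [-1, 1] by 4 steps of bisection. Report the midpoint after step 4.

-0.375

midpoint 0: p = -2 < 0 → [-1, 0]
midpoint -0.5: p = 1.875 > 0 → [-0.5, 0]
midpoint -0.25: p = -0.296875 < 0 → [-0.5, -0.25]
midpoint -0.375: p = 0.7246 > 0 → [-0.375, -0.25]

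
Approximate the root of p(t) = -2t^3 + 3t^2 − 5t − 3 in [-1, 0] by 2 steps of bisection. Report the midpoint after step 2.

m = -0.5, p(m) = 0.5 (+); new bracket [-0.5, 0]
m = -0.25, p(m) = -1.53125 (−); new bracket [-0.5, -0.25]

-0.25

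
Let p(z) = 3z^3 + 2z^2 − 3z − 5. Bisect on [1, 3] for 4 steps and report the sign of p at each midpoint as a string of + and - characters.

z = 2 gives p = 21, positive; keep [1, 2]
z = 1.5 gives p = 5.125, positive; keep [1, 1.5]
z = 1.25 gives p = 0.234375, positive; keep [1, 1.25]
z = 1.125 gives p = -1.5723, negative; keep [1.125, 1.25]

+++-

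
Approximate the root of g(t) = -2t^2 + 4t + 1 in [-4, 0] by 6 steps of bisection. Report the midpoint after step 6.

-0.1875

m = -2, g(m) = -15 (−); new bracket [-2, 0]
m = -1, g(m) = -5 (−); new bracket [-1, 0]
m = -0.5, g(m) = -1.5 (−); new bracket [-0.5, 0]
m = -0.25, g(m) = -0.125 (−); new bracket [-0.25, 0]
m = -0.125, g(m) = 0.4688 (+); new bracket [-0.25, -0.125]
m = -0.1875, g(m) = 0.1797 (+); new bracket [-0.25, -0.1875]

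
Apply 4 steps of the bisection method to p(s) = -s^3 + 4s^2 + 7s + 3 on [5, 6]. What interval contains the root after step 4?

[5.375, 5.4375]

s = 5.5 gives p = -3.875, negative; keep [5, 5.5]
s = 5.25 gives p = 5.296875, positive; keep [5.25, 5.5]
s = 5.375 gives p = 0.900391, positive; keep [5.375, 5.5]
s = 5.4375 gives p = -1.4392, negative; keep [5.375, 5.4375]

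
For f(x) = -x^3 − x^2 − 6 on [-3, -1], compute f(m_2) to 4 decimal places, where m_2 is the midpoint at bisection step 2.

3.3750

midpoint -2: f = -2 < 0 → [-3, -2]
midpoint -2.5: f = 3.375 > 0 → [-2.5, -2]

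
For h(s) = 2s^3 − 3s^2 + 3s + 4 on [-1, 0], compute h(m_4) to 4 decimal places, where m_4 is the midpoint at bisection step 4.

h(-0.5) = 1.5 > 0, so the root lies in [-1, -0.5]
h(-0.75) = -0.78125 < 0, so the root lies in [-0.75, -0.5]
h(-0.625) = 0.464844 > 0, so the root lies in [-0.75, -0.625]
h(-0.6875) = -0.1304 < 0, so the root lies in [-0.6875, -0.625]

-0.1304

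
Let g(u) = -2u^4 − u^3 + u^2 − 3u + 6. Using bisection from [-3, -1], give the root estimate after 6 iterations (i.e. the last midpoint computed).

-1.78125

m = -2, g(m) = -8 (−); new bracket [-2, -1]
m = -1.5, g(m) = 6 (+); new bracket [-2, -1.5]
m = -1.75, g(m) = 0.914062 (+); new bracket [-2, -1.75]
m = -1.875, g(m) = -2.9868 (−); new bracket [-1.875, -1.75]
m = -1.8125, g(m) = -0.9075 (−); new bracket [-1.8125, -1.75]
m = -1.78125, g(m) = 0.0343 (+); new bracket [-1.8125, -1.78125]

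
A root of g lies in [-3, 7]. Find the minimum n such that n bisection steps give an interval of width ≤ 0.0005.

Width after n steps is 10/2^n. Need 2^n ≥ 10/0.0005 = 20000.
2^14 = 16384 < 20000 ≤ 2^15 = 32768, so n = 15.

15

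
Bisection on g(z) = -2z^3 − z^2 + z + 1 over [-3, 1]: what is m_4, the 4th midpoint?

g(-1) = 1 > 0, so the root lies in [-1, 1]
g(0) = 1 > 0, so the root lies in [0, 1]
g(0.5) = 1 > 0, so the root lies in [0.5, 1]
g(0.75) = 0.3438 > 0, so the root lies in [0.75, 1]

0.75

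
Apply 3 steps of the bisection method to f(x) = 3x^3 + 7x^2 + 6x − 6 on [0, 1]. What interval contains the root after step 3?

x = 0.5 gives f = -0.875, negative; keep [0.5, 1]
x = 0.75 gives f = 3.703125, positive; keep [0.5, 0.75]
x = 0.625 gives f = 1.216797, positive; keep [0.5, 0.625]

[0.5, 0.625]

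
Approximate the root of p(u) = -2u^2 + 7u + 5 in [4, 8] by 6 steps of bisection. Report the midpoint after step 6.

p(6) = -25 < 0, so the root lies in [4, 6]
p(5) = -10 < 0, so the root lies in [4, 5]
p(4.5) = -4 < 0, so the root lies in [4, 4.5]
p(4.25) = -1.375 < 0, so the root lies in [4, 4.25]
p(4.125) = -0.1562 < 0, so the root lies in [4, 4.125]
p(4.0625) = 0.4297 > 0, so the root lies in [4.0625, 4.125]

4.0625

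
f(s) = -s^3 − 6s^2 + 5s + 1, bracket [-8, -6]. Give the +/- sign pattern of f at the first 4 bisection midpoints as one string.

s = -7 gives f = 15, positive; keep [-7, -6]
s = -6.5 gives f = -10.375, negative; keep [-7, -6.5]
s = -6.75 gives f = 1.421875, positive; keep [-6.75, -6.5]
s = -6.625 gives f = -4.6934, negative; keep [-6.75, -6.625]

+-+-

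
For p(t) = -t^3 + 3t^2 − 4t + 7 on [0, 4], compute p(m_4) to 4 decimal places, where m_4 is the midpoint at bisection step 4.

-2.1094

midpoint 2: p = 3 > 0 → [2, 4]
midpoint 3: p = -5 < 0 → [2, 3]
midpoint 2.5: p = 0.125 > 0 → [2.5, 3]
midpoint 2.75: p = -2.1094 < 0 → [2.5, 2.75]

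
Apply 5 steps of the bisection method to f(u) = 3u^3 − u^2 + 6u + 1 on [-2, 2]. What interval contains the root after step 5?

[-0.25, -0.125]

m = 0, f(m) = 1 (+); new bracket [-2, 0]
m = -1, f(m) = -9 (−); new bracket [-1, 0]
m = -0.5, f(m) = -2.625 (−); new bracket [-0.5, 0]
m = -0.25, f(m) = -0.6094 (−); new bracket [-0.25, 0]
m = -0.125, f(m) = 0.2285 (+); new bracket [-0.25, -0.125]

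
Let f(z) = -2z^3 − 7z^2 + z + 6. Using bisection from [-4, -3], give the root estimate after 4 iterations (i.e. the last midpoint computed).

f(-3.5) = 2.5 > 0, so the root lies in [-3.5, -3]
f(-3.25) = -2.53125 < 0, so the root lies in [-3.5, -3.25]
f(-3.375) = -0.222656 < 0, so the root lies in [-3.5, -3.375]
f(-3.4375) = 1.0854 > 0, so the root lies in [-3.4375, -3.375]

-3.4375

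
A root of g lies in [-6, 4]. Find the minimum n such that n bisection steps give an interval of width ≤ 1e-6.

24

Width after n steps is 10/2^n. Need 2^n ≥ 10/1e-6 = 10000000.
2^23 = 8388608 < 10000000 ≤ 2^24 = 16777216, so n = 24.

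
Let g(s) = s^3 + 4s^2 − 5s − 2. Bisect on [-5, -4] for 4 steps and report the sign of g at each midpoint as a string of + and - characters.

s = -4.5 gives g = 10.375, positive; keep [-5, -4.5]
s = -4.75 gives g = 4.828125, positive; keep [-5, -4.75]
s = -4.875 gives g = 1.580078, positive; keep [-5, -4.875]
s = -4.9375 gives g = -0.1677, negative; keep [-4.9375, -4.875]

+++-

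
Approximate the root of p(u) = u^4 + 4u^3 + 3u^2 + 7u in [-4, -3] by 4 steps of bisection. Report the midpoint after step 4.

-3.6875

p(-3.5) = -9.1875 < 0, so the root lies in [-4, -3.5]
p(-3.75) = 2.753906 > 0, so the root lies in [-3.75, -3.5]
p(-3.625) = -3.816162 < 0, so the root lies in [-3.75, -3.625]
p(-3.6875) = -0.6887 < 0, so the root lies in [-3.75, -3.6875]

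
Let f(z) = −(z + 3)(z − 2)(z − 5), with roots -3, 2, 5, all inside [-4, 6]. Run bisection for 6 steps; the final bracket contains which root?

-3

m = 1, f(m) = -16 (−); new bracket [-4, 1]
m = -1.5, f(m) = -34.125 (−); new bracket [-4, -1.5]
m = -2.75, f(m) = -9.203125 (−); new bracket [-4, -2.75]
m = -3.375, f(m) = 16.8809 (+); new bracket [-3.375, -2.75]
m = -3.0625, f(m) = 2.551 (+); new bracket [-3.0625, -2.75]
m = -2.90625, f(m) = -3.6366 (−); new bracket [-3.0625, -2.90625]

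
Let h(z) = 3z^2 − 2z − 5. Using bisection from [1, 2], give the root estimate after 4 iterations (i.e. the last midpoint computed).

midpoint 1.5: h = -1.25 < 0 → [1.5, 2]
midpoint 1.75: h = 0.6875 > 0 → [1.5, 1.75]
midpoint 1.625: h = -0.328125 < 0 → [1.625, 1.75]
midpoint 1.6875: h = 0.168 > 0 → [1.625, 1.6875]

1.6875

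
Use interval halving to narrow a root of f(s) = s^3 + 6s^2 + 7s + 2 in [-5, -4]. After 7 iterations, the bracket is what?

[-4.5625, -4.5546875]

midpoint -4.5: f = 0.875 > 0 → [-5, -4.5]
midpoint -4.75: f = -3.046875 < 0 → [-4.75, -4.5]
midpoint -4.625: f = -0.962891 < 0 → [-4.625, -4.5]
midpoint -4.5625: f = -0.0139 < 0 → [-4.5625, -4.5]
midpoint -4.53125: f = 0.438 > 0 → [-4.5625, -4.53125]
midpoint -4.546875: f = 0.2139 > 0 → [-4.5625, -4.546875]
midpoint -4.5546875: f = 0.1005 > 0 → [-4.5625, -4.5546875]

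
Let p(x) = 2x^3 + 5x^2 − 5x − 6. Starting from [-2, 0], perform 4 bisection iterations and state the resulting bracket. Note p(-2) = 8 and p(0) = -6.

[-0.875, -0.75]

midpoint -1: p = 2 > 0 → [-1, 0]
midpoint -0.5: p = -2.5 < 0 → [-1, -0.5]
midpoint -0.75: p = -0.28125 < 0 → [-1, -0.75]
midpoint -0.875: p = 0.8633 > 0 → [-0.875, -0.75]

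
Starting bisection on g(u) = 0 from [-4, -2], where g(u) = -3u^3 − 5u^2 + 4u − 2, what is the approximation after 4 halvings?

u = -3 gives g = 22, positive; keep [-3, -2]
u = -2.5 gives g = 3.625, positive; keep [-2.5, -2]
u = -2.25 gives g = -2.140625, negative; keep [-2.5, -2.25]
u = -2.375 gives g = 0.4863, positive; keep [-2.375, -2.25]

-2.375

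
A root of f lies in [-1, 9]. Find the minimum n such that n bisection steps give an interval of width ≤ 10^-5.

20

Width after n steps is 10/2^n. Need 2^n ≥ 10/10^-5 = 1000000.
2^19 = 524288 < 1000000 ≤ 2^20 = 1048576, so n = 20.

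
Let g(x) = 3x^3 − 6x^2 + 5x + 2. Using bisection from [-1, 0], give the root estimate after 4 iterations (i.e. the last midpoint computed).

midpoint -0.5: g = -2.375 < 0 → [-0.5, 0]
midpoint -0.25: g = 0.328125 > 0 → [-0.5, -0.25]
midpoint -0.375: g = -0.876953 < 0 → [-0.375, -0.25]
midpoint -0.3125: g = -0.24 < 0 → [-0.3125, -0.25]

-0.3125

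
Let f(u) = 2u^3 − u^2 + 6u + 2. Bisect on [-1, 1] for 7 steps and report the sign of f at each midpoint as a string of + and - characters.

+-+--++

u = 0 gives f = 2, positive; keep [-1, 0]
u = -0.5 gives f = -1.5, negative; keep [-0.5, 0]
u = -0.25 gives f = 0.40625, positive; keep [-0.5, -0.25]
u = -0.375 gives f = -0.4961, negative; keep [-0.375, -0.25]
u = -0.3125 gives f = -0.0337, negative; keep [-0.3125, -0.25]
u = -0.28125 gives f = 0.1889, positive; keep [-0.3125, -0.28125]
u = -0.296875 gives f = 0.0783, positive; keep [-0.3125, -0.296875]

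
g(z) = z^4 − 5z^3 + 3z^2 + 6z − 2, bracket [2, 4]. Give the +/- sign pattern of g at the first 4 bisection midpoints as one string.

---+

midpoint 3: g = -11 < 0 → [3, 4]
midpoint 3.5: g = -8.5625 < 0 → [3.5, 4]
midpoint 3.75: g = -3.230469 < 0 → [3.75, 4]
midpoint 3.875: g = 0.8381 > 0 → [3.75, 3.875]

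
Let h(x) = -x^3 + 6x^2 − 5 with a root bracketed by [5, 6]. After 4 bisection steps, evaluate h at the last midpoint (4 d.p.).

1.3347

m = 5.5, h(m) = 10.125 (+); new bracket [5.5, 6]
m = 5.75, h(m) = 3.265625 (+); new bracket [5.75, 6]
m = 5.875, h(m) = -0.685547 (−); new bracket [5.75, 5.875]
m = 5.8125, h(m) = 1.3347 (+); new bracket [5.8125, 5.875]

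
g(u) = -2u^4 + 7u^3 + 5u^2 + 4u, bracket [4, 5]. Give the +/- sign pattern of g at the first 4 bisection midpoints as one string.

m = 4.5, g(m) = -63 (−); new bracket [4, 4.5]
m = 4.25, g(m) = -7.835938 (−); new bracket [4, 4.25]
m = 4.125, g(m) = 13.841309 (+); new bracket [4.125, 4.25]
m = 4.1875, g(m) = 3.4616 (+); new bracket [4.1875, 4.25]

--++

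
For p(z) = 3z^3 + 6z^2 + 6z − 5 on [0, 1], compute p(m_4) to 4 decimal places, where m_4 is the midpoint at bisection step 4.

0.8074

z = 0.5 gives p = -0.125, negative; keep [0.5, 1]
z = 0.75 gives p = 4.140625, positive; keep [0.5, 0.75]
z = 0.625 gives p = 1.826172, positive; keep [0.5, 0.625]
z = 0.5625 gives p = 0.8074, positive; keep [0.5, 0.5625]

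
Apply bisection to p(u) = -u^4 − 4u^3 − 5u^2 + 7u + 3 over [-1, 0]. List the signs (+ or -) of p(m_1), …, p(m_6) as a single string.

-+-+++

m = -0.5, p(m) = -1.3125 (−); new bracket [-0.5, 0]
m = -0.25, p(m) = 0.996094 (+); new bracket [-0.5, -0.25]
m = -0.375, p(m) = -0.136963 (−); new bracket [-0.375, -0.25]
m = -0.3125, p(m) = 0.4368 (+); new bracket [-0.375, -0.3125]
m = -0.34375, p(m) = 0.1514 (+); new bracket [-0.375, -0.34375]
m = -0.359375, p(m) = 0.0076 (+); new bracket [-0.375, -0.359375]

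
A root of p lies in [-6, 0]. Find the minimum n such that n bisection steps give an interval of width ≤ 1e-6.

23

Width after n steps is 6/2^n. Need 2^n ≥ 6/1e-6 = 6000000.
2^22 = 4194304 < 6000000 ≤ 2^23 = 8388608, so n = 23.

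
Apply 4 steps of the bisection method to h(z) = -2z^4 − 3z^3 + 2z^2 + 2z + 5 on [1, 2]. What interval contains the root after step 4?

[1.1875, 1.25]

h(1.5) = -7.75 < 0, so the root lies in [1, 1.5]
h(1.25) = -0.117188 < 0, so the root lies in [1, 1.25]
h(1.125) = 2.306152 > 0, so the root lies in [1.125, 1.25]
h(1.1875) = 1.1945 > 0, so the root lies in [1.1875, 1.25]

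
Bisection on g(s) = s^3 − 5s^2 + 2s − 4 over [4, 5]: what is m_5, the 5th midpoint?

s = 4.5 gives g = -5.125, negative; keep [4.5, 5]
s = 4.75 gives g = -0.140625, negative; keep [4.75, 5]
s = 4.875 gives g = 2.779297, positive; keep [4.75, 4.875]
s = 4.8125 gives g = 1.2825, positive; keep [4.75, 4.8125]
s = 4.78125 gives g = 0.5618, positive; keep [4.75, 4.78125]

4.78125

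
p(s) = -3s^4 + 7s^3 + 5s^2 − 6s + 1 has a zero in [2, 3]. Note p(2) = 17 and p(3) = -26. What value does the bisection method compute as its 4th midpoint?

p(2.5) = 9.4375 > 0, so the root lies in [2.5, 3]
p(2.75) = -3.683594 < 0, so the root lies in [2.5, 2.75]
p(2.625) = 3.876221 > 0, so the root lies in [2.625, 2.75]
p(2.6875) = 0.3642 > 0, so the root lies in [2.6875, 2.75]

2.6875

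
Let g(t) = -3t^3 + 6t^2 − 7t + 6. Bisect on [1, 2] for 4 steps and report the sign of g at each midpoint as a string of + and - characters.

m = 1.5, g(m) = -1.125 (−); new bracket [1, 1.5]
m = 1.25, g(m) = 0.765625 (+); new bracket [1.25, 1.5]
m = 1.375, g(m) = -0.080078 (−); new bracket [1.25, 1.375]
m = 1.3125, g(m) = 0.3655 (+); new bracket [1.3125, 1.375]

-+-+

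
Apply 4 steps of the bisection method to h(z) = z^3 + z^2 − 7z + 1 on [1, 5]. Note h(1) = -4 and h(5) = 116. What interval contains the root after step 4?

z = 3 gives h = 16, positive; keep [1, 3]
z = 2 gives h = -1, negative; keep [2, 3]
z = 2.5 gives h = 5.375, positive; keep [2, 2.5]
z = 2.25 gives h = 1.7031, positive; keep [2, 2.25]

[2, 2.25]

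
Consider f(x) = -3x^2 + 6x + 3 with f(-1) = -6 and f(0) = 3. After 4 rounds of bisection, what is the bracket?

[-0.4375, -0.375]

x = -0.5 gives f = -0.75, negative; keep [-0.5, 0]
x = -0.25 gives f = 1.3125, positive; keep [-0.5, -0.25]
x = -0.375 gives f = 0.328125, positive; keep [-0.5, -0.375]
x = -0.4375 gives f = -0.1992, negative; keep [-0.4375, -0.375]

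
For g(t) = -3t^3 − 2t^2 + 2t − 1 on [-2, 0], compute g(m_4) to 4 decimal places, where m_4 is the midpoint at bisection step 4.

0.2676

t = -1 gives g = -2, negative; keep [-2, -1]
t = -1.5 gives g = 1.625, positive; keep [-1.5, -1]
t = -1.25 gives g = -0.765625, negative; keep [-1.5, -1.25]
t = -1.375 gives g = 0.2676, positive; keep [-1.375, -1.25]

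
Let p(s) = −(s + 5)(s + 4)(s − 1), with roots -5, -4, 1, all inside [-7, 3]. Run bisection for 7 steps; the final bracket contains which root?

1

s = -2 gives p = 18, positive; keep [-2, 3]
s = 0.5 gives p = 12.375, positive; keep [0.5, 3]
s = 1.75 gives p = -29.109375, negative; keep [0.5, 1.75]
s = 1.125 gives p = -3.9238, negative; keep [0.5, 1.125]
s = 0.8125 gives p = 5.2449, positive; keep [0.8125, 1.125]
s = 0.96875 gives p = 0.9268, positive; keep [0.96875, 1.125]
s = 1.046875 gives p = -1.4305, negative; keep [0.96875, 1.046875]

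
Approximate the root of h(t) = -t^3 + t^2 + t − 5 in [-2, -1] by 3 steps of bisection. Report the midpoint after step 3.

h(-1.5) = -0.875 < 0, so the root lies in [-2, -1.5]
h(-1.75) = 1.671875 > 0, so the root lies in [-1.75, -1.5]
h(-1.625) = 0.306641 > 0, so the root lies in [-1.625, -1.5]

-1.625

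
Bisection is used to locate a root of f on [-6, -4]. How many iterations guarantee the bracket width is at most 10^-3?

Width after n steps is 2/2^n. Need 2^n ≥ 2/10^-3 = 2000.
2^10 = 1024 < 2000 ≤ 2^11 = 2048, so n = 11.

11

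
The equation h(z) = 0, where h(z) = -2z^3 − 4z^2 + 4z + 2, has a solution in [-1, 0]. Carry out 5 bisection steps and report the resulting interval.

[-0.40625, -0.375]

z = -0.5 gives h = -0.75, negative; keep [-0.5, 0]
z = -0.25 gives h = 0.78125, positive; keep [-0.5, -0.25]
z = -0.375 gives h = 0.042969, positive; keep [-0.5, -0.375]
z = -0.4375 gives h = -0.3481, negative; keep [-0.4375, -0.375]
z = -0.40625 gives h = -0.1511, negative; keep [-0.40625, -0.375]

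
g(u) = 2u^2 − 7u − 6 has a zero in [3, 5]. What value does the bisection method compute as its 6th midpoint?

u = 4 gives g = -2, negative; keep [4, 5]
u = 4.5 gives g = 3, positive; keep [4, 4.5]
u = 4.25 gives g = 0.375, positive; keep [4, 4.25]
u = 4.125 gives g = -0.8438, negative; keep [4.125, 4.25]
u = 4.1875 gives g = -0.2422, negative; keep [4.1875, 4.25]
u = 4.21875 gives g = 0.0645, positive; keep [4.1875, 4.21875]

4.21875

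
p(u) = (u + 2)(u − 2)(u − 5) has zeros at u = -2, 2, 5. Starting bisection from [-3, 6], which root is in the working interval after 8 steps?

-2

u = 1.5 gives p = 6.125, positive; keep [-3, 1.5]
u = -0.75 gives p = 19.765625, positive; keep [-3, -0.75]
u = -1.875 gives p = 3.330078, positive; keep [-3, -1.875]
u = -2.4375 gives p = -14.4392, negative; keep [-2.4375, -1.875]
u = -2.15625 gives p = -4.6474, negative; keep [-2.15625, -1.875]
u = -2.015625 gives p = -0.4402, negative; keep [-2.015625, -1.875]
u = -1.9453125 gives p = 1.4985, positive; keep [-2.015625, -1.9453125]
u = -1.98046875 gives p = 0.5427, positive; keep [-2.015625, -1.98046875]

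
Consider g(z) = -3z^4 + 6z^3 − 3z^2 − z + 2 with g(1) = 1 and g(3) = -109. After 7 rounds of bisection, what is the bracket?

midpoint 2: g = -12 < 0 → [1, 2]
midpoint 1.5: g = -1.1875 < 0 → [1, 1.5]
midpoint 1.25: g = 0.457031 > 0 → [1.25, 1.5]
midpoint 1.375: g = -0.1726 < 0 → [1.25, 1.375]
midpoint 1.3125: g = 0.1828 > 0 → [1.3125, 1.375]
midpoint 1.34375: g = 0.0162 > 0 → [1.34375, 1.375]
midpoint 1.359375: g = -0.0753 < 0 → [1.34375, 1.359375]

[1.34375, 1.359375]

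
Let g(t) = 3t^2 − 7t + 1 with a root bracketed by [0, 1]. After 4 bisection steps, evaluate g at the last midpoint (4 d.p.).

m = 0.5, g(m) = -1.75 (−); new bracket [0, 0.5]
m = 0.25, g(m) = -0.5625 (−); new bracket [0, 0.25]
m = 0.125, g(m) = 0.171875 (+); new bracket [0.125, 0.25]
m = 0.1875, g(m) = -0.207 (−); new bracket [0.125, 0.1875]

-0.2070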